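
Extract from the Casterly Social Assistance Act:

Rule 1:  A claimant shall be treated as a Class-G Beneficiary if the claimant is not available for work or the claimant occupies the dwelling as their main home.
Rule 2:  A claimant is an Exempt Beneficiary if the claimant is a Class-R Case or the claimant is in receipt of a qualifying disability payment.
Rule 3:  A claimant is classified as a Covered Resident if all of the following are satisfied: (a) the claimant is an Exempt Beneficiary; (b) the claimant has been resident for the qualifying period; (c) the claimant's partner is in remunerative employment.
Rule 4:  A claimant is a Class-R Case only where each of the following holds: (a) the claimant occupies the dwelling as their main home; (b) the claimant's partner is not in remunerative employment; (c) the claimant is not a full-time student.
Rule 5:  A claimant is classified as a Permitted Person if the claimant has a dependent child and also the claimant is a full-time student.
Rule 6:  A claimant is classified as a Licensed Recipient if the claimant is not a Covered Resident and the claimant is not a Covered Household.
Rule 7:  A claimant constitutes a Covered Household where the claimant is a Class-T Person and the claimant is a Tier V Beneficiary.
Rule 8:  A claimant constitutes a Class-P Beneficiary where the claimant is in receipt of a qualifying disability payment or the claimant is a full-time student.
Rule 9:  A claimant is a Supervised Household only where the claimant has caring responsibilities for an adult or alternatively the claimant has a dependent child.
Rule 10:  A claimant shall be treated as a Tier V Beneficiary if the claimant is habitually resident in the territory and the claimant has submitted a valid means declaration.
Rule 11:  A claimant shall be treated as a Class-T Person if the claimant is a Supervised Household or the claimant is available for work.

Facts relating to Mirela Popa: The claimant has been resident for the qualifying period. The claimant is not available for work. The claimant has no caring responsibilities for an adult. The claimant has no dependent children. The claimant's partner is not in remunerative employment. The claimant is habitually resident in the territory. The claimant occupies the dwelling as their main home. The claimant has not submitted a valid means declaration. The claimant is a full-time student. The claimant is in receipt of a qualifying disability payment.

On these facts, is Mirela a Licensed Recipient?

Yes

rule 4 — Class-R Case: [the claimant occupies the dwelling as their main home? yes] AND [the claimant's partner is not in remunerative employment? yes] AND [the claimant is not a full-time student? no] → not satisfied.
rule 2 — Exempt Beneficiary: [Class-R Case (rule 4)? no] OR [the claimant is in receipt of a qualifying disability payment? yes] → satisfied.
rule 3 — Covered Resident: [Exempt Beneficiary (rule 2)? yes] AND [the claimant has been resident for the qualifying period? yes] AND [the claimant's partner is in remunerative employment? no] → not satisfied.
rule 9 — Supervised Household: [the claimant has caring responsibilities for an adult? no] OR [the claimant has a dependent child? no] → not satisfied.
rule 11 — Class-T Person: [Supervised Household (rule 9)? no] OR [the claimant is available for work? no] → not satisfied.
rule 10 — Tier V Beneficiary: [the claimant is habitually resident in the territory? yes] AND [the claimant has submitted a valid means declaration? no] → not satisfied.
rule 7 — Covered Household: [Class-T Person (rule 11)? no] AND [Tier V Beneficiary (rule 10)? no] → not satisfied.
rule 6 — Licensed Recipient: [not a Covered Resident (rule 3)? yes] AND [not a Covered Household (rule 7)? yes] → satisfied.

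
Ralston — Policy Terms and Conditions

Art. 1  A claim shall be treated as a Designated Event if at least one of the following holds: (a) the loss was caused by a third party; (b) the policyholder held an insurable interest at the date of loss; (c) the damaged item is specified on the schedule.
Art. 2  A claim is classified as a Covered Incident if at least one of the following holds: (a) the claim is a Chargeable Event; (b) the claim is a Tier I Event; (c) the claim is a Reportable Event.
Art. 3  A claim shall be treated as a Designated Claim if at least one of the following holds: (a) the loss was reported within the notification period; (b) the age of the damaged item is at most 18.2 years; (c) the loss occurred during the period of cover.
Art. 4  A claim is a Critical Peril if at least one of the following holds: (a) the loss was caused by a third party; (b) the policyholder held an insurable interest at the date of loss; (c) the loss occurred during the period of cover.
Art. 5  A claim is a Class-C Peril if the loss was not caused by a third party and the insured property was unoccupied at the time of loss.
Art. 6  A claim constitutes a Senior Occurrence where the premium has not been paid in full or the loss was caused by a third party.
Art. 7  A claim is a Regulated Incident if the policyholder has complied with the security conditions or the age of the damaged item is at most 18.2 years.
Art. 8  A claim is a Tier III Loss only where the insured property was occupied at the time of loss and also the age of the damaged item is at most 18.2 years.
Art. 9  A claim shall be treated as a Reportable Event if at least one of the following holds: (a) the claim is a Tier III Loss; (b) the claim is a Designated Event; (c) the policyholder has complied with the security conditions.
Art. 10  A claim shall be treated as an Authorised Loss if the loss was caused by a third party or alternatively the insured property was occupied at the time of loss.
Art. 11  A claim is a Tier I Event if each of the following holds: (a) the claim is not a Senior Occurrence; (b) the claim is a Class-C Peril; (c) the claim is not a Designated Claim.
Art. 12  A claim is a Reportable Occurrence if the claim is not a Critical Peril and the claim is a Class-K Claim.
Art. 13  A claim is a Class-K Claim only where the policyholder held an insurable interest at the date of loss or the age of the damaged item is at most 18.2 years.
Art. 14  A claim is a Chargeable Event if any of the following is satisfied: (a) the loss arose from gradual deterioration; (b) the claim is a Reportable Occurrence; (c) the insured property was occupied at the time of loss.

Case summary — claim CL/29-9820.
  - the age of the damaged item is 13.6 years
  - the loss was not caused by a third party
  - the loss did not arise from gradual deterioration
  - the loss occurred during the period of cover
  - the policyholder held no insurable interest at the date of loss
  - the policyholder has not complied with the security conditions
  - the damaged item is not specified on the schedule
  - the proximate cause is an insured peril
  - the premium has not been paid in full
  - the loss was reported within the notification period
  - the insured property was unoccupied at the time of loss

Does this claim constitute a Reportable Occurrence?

article 4 — Critical Peril: [the loss was caused by a third party? no] OR [the policyholder held an insurable interest at the date of loss? no] OR [the loss occurred during the period of cover? yes] → satisfied.
article 13 — Class-K Claim: [the policyholder held an insurable interest at the date of loss? no] OR [age of the damaged item: 13.6 years ≤ 18.2 years? yes] → satisfied.
article 12 — Reportable Occurrence: [not a Critical Peril (article 4)? no] AND [Class-K Claim (article 13)? yes] → not satisfied.

No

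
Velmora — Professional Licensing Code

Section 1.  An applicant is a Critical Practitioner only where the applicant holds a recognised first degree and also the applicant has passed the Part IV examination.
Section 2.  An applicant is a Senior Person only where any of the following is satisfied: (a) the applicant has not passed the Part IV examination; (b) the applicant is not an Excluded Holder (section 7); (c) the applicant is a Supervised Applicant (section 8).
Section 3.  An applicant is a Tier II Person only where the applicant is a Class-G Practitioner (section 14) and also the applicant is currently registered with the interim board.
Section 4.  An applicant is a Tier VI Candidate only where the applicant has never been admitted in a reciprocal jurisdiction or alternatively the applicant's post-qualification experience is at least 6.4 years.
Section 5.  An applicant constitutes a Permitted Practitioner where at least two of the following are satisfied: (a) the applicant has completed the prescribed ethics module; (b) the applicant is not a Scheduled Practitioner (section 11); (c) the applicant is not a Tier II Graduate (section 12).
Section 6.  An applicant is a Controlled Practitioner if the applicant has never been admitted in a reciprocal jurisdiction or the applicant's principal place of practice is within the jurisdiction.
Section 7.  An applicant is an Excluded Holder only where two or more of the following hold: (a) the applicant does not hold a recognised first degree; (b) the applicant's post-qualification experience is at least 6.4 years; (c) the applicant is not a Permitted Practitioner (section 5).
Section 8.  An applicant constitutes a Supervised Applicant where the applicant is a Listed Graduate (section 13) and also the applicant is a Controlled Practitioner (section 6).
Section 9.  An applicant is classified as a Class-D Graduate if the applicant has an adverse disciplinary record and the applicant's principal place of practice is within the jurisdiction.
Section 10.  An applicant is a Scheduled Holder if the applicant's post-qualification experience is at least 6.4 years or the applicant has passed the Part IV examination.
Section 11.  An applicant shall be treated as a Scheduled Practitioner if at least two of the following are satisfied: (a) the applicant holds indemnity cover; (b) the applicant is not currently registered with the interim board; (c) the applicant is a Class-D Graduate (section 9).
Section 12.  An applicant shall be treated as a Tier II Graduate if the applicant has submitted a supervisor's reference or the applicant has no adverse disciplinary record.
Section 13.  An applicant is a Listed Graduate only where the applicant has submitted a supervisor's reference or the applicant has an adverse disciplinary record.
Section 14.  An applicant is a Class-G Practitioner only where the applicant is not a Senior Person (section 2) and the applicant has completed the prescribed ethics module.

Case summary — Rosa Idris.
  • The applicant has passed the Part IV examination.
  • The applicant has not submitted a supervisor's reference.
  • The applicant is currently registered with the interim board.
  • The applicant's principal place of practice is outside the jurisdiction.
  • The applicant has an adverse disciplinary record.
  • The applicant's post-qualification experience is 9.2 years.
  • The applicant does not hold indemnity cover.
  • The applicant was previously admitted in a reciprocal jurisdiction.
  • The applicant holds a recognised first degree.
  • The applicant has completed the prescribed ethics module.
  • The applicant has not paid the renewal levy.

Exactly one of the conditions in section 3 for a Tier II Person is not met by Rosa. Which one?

Class-G Practitioner

Under section 9: the applicant has an adverse disciplinary record? yes; and the applicant's principal place of practice is within the jurisdiction? no. So the applicant is not a Class-D Graduate.
Under section 11: the applicant holds indemnity cover? no; the applicant is not currently registered with the interim board? no; Class-D Graduate (section 9)? no — 0 of 3 hold (need ≥2) → not satisfied.
Under section 12: the applicant has submitted a supervisor's reference? no; or the applicant has no adverse disciplinary record? no. So the applicant is not a Tier II Graduate.
Under section 5: the applicant has completed the prescribed ethics module? yes; not a Scheduled Practitioner (section 11)? yes; not a Tier II Graduate (section 12)? yes — 3 of 3 hold (need ≥2) → satisfied.
Under section 7: the applicant does not hold a recognised first degree? no; applicant's post-qualification experience: 9.2 years ≥ 6.4 years? yes; not a Permitted Practitioner (section 5)? no — 1 of 3 hold (need ≥2) → not satisfied.
Under section 13: the applicant has submitted a supervisor's reference? no; or the applicant has an adverse disciplinary record? yes. So the applicant is a Listed Graduate.
Under section 6: the applicant has never been admitted in a reciprocal jurisdiction? no; or the applicant's principal place of practice is within the jurisdiction? no. So the applicant is not a Controlled Practitioner.
Under section 8: Listed Graduate (section 13)? yes; and Controlled Practitioner (section 6)? no. So the applicant is not a Supervised Applicant.
Under section 2: the applicant has not passed the Part IV examination? no; or not an Excluded Holder (section 7)? yes; or Supervised Applicant (section 8)? no. So the applicant is a Senior Person.
Under section 14: not a Senior Person (section 2)? no; and the applicant has completed the prescribed ethics module? yes. So the applicant is not a Class-G Practitioner.
Under section 3: Class-G Practitioner (section 14)? no; and the applicant is currently registered with the interim board? yes. So the applicant is not a Tier II Person.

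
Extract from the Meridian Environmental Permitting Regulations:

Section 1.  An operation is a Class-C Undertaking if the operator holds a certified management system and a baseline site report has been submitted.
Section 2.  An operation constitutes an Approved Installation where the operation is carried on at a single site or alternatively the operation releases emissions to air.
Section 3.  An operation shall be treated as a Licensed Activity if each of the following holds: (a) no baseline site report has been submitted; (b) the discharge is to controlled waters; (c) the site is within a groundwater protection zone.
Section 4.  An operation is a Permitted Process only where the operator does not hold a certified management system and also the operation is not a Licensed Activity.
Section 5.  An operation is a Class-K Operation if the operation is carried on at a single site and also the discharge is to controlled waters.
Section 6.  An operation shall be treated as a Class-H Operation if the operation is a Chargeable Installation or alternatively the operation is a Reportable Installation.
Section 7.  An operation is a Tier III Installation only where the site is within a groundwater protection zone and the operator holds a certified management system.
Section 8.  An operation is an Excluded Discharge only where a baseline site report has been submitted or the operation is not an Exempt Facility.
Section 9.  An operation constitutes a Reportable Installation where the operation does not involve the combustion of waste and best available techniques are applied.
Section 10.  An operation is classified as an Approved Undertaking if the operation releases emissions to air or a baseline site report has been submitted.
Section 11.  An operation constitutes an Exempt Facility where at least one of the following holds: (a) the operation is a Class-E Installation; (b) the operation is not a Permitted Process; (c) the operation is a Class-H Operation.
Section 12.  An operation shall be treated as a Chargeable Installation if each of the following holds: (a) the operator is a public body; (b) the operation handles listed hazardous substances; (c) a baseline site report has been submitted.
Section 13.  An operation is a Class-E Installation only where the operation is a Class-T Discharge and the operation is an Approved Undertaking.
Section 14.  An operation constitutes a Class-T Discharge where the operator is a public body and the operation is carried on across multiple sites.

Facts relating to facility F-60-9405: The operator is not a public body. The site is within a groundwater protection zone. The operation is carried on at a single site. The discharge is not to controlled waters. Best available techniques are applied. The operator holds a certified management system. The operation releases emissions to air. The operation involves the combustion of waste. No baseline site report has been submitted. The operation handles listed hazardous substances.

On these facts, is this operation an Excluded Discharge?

No

section 14 — Class-T Discharge: [the operator is a public body? no] AND [the operation is carried on across multiple sites? no] → not satisfied.
section 10 — Approved Undertaking: [the operation releases emissions to air? yes] OR [a baseline site report has been submitted? no] → satisfied.
section 13 — Class-E Installation: [Class-T Discharge (section 14)? no] AND [Approved Undertaking (section 10)? yes] → not satisfied.
section 3 — Licensed Activity: [no baseline site report has been submitted? yes] AND [the discharge is to controlled waters? no] AND [the site is within a groundwater protection zone? yes] → not satisfied.
section 4 — Permitted Process: [the operator does not hold a certified management system? no] AND [not a Licensed Activity (section 3)? yes] → not satisfied.
section 12 — Chargeable Installation: [the operator is a public body? no] AND [the operation handles listed hazardous substances? yes] AND [a baseline site report has been submitted? no] → not satisfied.
section 9 — Reportable Installation: [the operation does not involve the combustion of waste? no] AND [best available techniques are applied? yes] → not satisfied.
section 6 — Class-H Operation: [Chargeable Installation (section 12)? no] OR [Reportable Installation (section 9)? no] → not satisfied.
section 11 — Exempt Facility: [Class-E Installation (section 13)? no] OR [not a Permitted Process (section 4)? yes] OR [Class-H Operation (section 6)? no] → satisfied.
section 8 — Excluded Discharge: [a baseline site report has been submitted? no] OR [not an Exempt Facility (section 11)? no] → not satisfied.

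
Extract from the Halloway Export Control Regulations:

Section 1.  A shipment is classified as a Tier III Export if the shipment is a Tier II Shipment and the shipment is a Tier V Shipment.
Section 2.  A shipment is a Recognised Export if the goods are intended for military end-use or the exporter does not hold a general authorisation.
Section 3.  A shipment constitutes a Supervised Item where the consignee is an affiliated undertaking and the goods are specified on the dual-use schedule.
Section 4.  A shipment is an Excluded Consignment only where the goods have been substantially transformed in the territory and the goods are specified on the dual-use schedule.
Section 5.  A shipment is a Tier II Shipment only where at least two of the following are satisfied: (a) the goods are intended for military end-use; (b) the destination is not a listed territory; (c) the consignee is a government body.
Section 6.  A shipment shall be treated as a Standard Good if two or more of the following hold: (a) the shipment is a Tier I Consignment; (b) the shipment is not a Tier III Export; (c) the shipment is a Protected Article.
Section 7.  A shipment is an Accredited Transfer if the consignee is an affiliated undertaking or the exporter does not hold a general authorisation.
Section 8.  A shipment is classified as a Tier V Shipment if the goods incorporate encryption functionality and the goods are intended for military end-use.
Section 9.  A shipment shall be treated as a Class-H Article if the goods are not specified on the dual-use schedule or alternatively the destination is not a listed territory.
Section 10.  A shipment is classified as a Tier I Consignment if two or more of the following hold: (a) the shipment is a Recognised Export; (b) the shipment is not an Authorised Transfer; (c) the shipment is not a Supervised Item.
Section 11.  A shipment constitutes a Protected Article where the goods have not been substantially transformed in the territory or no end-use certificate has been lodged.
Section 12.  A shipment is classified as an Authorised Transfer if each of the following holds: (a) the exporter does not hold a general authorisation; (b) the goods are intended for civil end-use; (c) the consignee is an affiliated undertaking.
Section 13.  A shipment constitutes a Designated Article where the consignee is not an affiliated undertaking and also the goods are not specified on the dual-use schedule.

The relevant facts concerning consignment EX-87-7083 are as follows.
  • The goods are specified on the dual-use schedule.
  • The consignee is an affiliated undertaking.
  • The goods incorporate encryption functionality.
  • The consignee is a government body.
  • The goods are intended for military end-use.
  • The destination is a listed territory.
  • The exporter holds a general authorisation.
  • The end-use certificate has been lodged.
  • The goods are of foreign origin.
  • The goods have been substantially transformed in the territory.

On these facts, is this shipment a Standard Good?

Under section 2: the goods are intended for military end-use? yes; or the exporter does not hold a general authorisation? no. So the shipment is a Recognised Export.
Under section 12: the exporter does not hold a general authorisation? no; and the goods are intended for civil end-use? no; and the consignee is an affiliated undertaking? yes. So the shipment is not an Authorised Transfer.
Under section 3: the consignee is an affiliated undertaking? yes; and the goods are specified on the dual-use schedule? yes. So the shipment is a Supervised Item.
Under section 10: Recognised Export (section 2)? yes; not an Authorised Transfer (section 12)? yes; not a Supervised Item (section 3)? no — 2 of 3 hold (need ≥2) → satisfied.
Under section 5: the goods are intended for military end-use? yes; the destination is not a listed territory? no; the consignee is a government body? yes — 2 of 3 hold (need ≥2) → satisfied.
Under section 8: the goods incorporate encryption functionality? yes; and the goods are intended for military end-use? yes. So the shipment is a Tier V Shipment.
Under section 1: Tier II Shipment (section 5)? yes; and Tier V Shipment (section 8)? yes. So the shipment is a Tier III Export.
Under section 11: the goods have not been substantially transformed in the territory? no; or no end-use certificate has been lodged? no. So the shipment is not a Protected Article.
Under section 6: Tier I Consignment (section 10)? yes; not a Tier III Export (section 1)? no; Protected Article (section 11)? no — 1 of 3 hold (need ≥2) → not satisfied.

No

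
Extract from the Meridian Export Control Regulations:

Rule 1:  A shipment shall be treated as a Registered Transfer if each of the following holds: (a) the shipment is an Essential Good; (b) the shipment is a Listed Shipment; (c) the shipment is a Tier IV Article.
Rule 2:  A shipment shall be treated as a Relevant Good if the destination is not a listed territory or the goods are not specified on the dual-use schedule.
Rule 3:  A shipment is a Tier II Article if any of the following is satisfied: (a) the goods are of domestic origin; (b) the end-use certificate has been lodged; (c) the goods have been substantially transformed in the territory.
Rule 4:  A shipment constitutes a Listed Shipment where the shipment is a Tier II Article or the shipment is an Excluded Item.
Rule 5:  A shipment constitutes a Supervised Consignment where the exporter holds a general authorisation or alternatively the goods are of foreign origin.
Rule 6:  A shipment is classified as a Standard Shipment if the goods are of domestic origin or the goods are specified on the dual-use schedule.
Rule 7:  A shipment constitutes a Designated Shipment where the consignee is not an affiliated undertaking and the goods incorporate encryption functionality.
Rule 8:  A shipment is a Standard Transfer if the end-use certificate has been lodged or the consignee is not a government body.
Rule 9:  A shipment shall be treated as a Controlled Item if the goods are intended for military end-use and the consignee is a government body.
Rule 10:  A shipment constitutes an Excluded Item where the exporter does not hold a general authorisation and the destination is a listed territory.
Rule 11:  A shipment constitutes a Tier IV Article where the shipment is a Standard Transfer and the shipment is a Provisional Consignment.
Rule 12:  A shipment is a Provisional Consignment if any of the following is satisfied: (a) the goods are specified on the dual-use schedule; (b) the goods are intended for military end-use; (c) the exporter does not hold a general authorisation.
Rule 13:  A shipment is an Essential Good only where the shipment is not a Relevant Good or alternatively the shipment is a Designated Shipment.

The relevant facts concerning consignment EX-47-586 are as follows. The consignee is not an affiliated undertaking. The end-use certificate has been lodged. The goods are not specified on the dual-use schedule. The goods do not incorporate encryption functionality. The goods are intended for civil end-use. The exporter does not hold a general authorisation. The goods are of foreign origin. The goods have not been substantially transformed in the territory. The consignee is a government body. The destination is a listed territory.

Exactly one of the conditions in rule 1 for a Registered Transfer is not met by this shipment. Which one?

Essential Good

rule 2 — Relevant Good: [the destination is not a listed territory? no] OR [the goods are not specified on the dual-use schedule? yes] → satisfied.
rule 7 — Designated Shipment: [the consignee is not an affiliated undertaking? yes] AND [the goods incorporate encryption functionality? no] → not satisfied.
rule 13 — Essential Good: [not a Relevant Good (rule 2)? no] OR [Designated Shipment (rule 7)? no] → not satisfied.
rule 3 — Tier II Article: [the goods are of domestic origin? no] OR [the end-use certificate has been lodged? yes] OR [the goods have been substantially transformed in the territory? no] → satisfied.
rule 10 — Excluded Item: [the exporter does not hold a general authorisation? yes] AND [the destination is a listed territory? yes] → satisfied.
rule 4 — Listed Shipment: [Tier II Article (rule 3)? yes] OR [Excluded Item (rule 10)? yes] → satisfied.
rule 8 — Standard Transfer: [the end-use certificate has been lodged? yes] OR [the consignee is not a government body? no] → satisfied.
rule 12 — Provisional Consignment: [the goods are specified on the dual-use schedule? no] OR [the goods are intended for military end-use? no] OR [the exporter does not hold a general authorisation? yes] → satisfied.
rule 11 — Tier IV Article: [Standard Transfer (rule 8)? yes] AND [Provisional Consignment (rule 12)? yes] → satisfied.
rule 1 — Registered Transfer: [Essential Good (rule 13)? no] AND [Listed Shipment (rule 4)? yes] AND [Tier IV Article (rule 11)? yes] → not satisfied.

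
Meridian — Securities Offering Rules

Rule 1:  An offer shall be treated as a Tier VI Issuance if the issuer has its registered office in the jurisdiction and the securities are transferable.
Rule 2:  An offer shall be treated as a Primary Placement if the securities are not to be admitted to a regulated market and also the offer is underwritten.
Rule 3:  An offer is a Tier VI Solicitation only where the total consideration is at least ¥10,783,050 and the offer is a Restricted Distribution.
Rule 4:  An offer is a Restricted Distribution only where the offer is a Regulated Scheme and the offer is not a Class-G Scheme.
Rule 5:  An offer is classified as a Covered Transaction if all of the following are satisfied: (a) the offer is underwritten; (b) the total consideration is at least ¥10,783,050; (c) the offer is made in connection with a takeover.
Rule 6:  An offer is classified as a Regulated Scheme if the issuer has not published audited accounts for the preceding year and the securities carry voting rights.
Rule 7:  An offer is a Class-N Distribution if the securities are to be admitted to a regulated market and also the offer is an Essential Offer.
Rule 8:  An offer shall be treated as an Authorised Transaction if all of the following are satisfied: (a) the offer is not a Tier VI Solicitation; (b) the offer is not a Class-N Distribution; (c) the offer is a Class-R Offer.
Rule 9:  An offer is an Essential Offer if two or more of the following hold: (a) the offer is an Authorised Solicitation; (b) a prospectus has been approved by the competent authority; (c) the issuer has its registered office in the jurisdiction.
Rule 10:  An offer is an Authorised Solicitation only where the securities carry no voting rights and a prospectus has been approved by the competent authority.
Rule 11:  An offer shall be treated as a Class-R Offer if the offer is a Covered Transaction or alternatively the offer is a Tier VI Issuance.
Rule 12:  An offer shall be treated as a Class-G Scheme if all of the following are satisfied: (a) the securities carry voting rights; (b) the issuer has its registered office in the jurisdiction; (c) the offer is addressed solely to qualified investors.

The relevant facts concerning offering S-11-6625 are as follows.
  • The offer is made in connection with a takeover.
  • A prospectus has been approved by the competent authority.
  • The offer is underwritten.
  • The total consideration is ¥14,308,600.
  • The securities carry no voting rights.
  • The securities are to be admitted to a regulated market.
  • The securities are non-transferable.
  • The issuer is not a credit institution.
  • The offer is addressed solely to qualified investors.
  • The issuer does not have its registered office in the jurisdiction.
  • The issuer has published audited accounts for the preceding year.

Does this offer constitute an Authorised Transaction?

No

rule 6 — Regulated Scheme: [the issuer has not published audited accounts for the preceding year? no] AND [the securities carry voting rights? no] → not satisfied.
rule 12 — Class-G Scheme: [the securities carry voting rights? no] AND [the issuer has its registered office in the jurisdiction? no] AND [the offer is addressed solely to qualified investors? yes] → not satisfied.
rule 4 — Restricted Distribution: [Regulated Scheme (rule 6)? no] AND [not a Class-G Scheme (rule 12)? yes] → not satisfied.
rule 3 — Tier VI Solicitation: [total consideration: ¥14,308,600 ≥ ¥10,783,050? yes] AND [Restricted Distribution (rule 4)? no] → not satisfied.
rule 10 — Authorised Solicitation: [the securities carry no voting rights? yes] AND [a prospectus has been approved by the competent authority? yes] → satisfied.
rule 9 — Essential Offer: Authorised Solicitation (rule 10)? yes; a prospectus has been approved by the competent authority? yes; the issuer has its registered office in the jurisdiction? no — 2 of 3 hold (need ≥2) → satisfied.
rule 7 — Class-N Distribution: [the securities are to be admitted to a regulated market? yes] AND [Essential Offer (rule 9)? yes] → satisfied.
rule 5 — Covered Transaction: [the offer is underwritten? yes] AND [total consideration: ¥14,308,600 ≥ ¥10,783,050? yes] AND [the offer is made in connection with a takeover? yes] → satisfied.
rule 1 — Tier VI Issuance: [the issuer has its registered office in the jurisdiction? no] AND [the securities are transferable? no] → not satisfied.
rule 11 — Class-R Offer: [Covered Transaction (rule 5)? yes] OR [Tier VI Issuance (rule 1)? no] → satisfied.
rule 8 — Authorised Transaction: [not a Tier VI Solicitation (rule 3)? yes] AND [not a Class-N Distribution (rule 7)? no] AND [Class-R Offer (rule 11)? yes] → not satisfied.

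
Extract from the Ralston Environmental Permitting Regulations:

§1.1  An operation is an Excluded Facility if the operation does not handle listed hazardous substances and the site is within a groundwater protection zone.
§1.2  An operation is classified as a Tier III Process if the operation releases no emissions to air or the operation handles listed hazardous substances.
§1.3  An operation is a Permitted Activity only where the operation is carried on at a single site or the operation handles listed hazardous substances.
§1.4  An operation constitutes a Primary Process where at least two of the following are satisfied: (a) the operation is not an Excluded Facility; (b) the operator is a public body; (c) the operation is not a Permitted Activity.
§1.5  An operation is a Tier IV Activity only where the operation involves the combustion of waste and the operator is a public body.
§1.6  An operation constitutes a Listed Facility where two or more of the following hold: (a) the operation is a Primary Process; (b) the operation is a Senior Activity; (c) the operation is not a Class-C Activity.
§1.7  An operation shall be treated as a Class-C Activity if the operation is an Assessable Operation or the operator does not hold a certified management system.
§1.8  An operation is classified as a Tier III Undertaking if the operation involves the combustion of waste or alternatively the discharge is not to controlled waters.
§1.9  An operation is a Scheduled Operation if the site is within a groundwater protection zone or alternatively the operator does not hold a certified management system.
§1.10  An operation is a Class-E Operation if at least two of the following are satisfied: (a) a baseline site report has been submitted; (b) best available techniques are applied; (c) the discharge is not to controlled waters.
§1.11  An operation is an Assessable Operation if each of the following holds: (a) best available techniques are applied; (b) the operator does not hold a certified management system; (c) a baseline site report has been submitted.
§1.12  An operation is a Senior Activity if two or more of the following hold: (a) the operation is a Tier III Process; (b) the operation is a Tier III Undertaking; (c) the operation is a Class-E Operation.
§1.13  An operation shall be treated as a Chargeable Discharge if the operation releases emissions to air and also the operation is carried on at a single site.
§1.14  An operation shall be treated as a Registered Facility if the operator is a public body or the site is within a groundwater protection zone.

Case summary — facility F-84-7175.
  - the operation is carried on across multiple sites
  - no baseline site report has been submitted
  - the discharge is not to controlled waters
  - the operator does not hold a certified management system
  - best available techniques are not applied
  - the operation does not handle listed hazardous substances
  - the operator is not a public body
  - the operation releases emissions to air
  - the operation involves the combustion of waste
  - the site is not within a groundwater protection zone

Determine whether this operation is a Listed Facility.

§1.1 — Excluded Facility: [the operation does not handle listed hazardous substances? yes] AND [the site is within a groundwater protection zone? no] → not satisfied.
§1.3 — Permitted Activity: [the operation is carried on at a single site? no] OR [the operation handles listed hazardous substances? no] → not satisfied.
§1.4 — Primary Process: not an Excluded Facility (§1.1)? yes; the operator is a public body? no; not a Permitted Activity (§1.3)? yes — 2 of 3 hold (need ≥2) → satisfied.
§1.2 — Tier III Process: [the operation releases no emissions to air? no] OR [the operation handles listed hazardous substances? no] → not satisfied.
§1.8 — Tier III Undertaking: [the operation involves the combustion of waste? yes] OR [the discharge is not to controlled waters? yes] → satisfied.
§1.10 — Class-E Operation: a baseline site report has been submitted? no; best available techniques are applied? no; the discharge is not to controlled waters? yes — 1 of 3 hold (need ≥2) → not satisfied.
§1.12 — Senior Activity: Tier III Process (§1.2)? no; Tier III Undertaking (§1.8)? yes; Class-E Operation (§1.10)? no — 1 of 3 hold (need ≥2) → not satisfied.
§1.11 — Assessable Operation: [best available techniques are applied? no] AND [the operator does not hold a certified management system? yes] AND [a baseline site report has been submitted? no] → not satisfied.
§1.7 — Class-C Activity: [Assessable Operation (§1.11)? no] OR [the operator does not hold a certified management system? yes] → satisfied.
§1.6 — Listed Facility: Primary Process (§1.4)? yes; Senior Activity (§1.12)? no; not a Class-C Activity (§1.7)? no — 1 of 3 hold (need ≥2) → not satisfied.

No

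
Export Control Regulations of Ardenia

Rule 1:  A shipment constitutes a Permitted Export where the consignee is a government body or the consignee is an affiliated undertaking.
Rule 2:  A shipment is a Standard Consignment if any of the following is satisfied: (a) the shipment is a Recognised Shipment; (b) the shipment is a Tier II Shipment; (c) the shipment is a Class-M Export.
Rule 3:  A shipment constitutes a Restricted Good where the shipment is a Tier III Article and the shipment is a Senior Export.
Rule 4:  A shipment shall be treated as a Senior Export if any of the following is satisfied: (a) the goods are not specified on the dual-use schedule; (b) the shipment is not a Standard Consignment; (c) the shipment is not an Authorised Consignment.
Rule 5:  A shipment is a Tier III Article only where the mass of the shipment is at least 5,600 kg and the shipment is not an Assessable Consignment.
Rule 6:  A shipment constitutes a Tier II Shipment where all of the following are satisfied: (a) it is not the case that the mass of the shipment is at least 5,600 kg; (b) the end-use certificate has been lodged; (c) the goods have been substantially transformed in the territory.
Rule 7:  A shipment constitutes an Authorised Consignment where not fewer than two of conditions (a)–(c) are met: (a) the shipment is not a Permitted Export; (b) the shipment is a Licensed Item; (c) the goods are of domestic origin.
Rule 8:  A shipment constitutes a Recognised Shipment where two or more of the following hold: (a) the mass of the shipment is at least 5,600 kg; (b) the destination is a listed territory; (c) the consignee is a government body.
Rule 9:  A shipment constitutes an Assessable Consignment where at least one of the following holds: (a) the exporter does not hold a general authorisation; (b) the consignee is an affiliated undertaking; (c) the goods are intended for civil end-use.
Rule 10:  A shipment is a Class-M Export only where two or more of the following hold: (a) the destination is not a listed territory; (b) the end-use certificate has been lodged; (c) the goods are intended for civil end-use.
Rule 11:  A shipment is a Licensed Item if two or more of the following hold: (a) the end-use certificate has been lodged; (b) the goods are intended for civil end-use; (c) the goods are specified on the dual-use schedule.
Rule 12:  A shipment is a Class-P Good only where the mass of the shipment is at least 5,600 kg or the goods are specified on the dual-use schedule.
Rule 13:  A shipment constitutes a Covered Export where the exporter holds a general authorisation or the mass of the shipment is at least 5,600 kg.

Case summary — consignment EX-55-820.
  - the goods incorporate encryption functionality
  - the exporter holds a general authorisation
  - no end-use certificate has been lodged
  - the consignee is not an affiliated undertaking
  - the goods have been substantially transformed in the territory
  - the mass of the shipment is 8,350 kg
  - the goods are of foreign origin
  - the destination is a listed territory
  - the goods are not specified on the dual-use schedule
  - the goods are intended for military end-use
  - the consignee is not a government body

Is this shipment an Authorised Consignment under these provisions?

rule 1 — Permitted Export: [the consignee is a government body? no] OR [the consignee is an affiliated undertaking? no] → not satisfied.
rule 11 — Licensed Item: the end-use certificate has been lodged? no; the goods are intended for civil end-use? no; the goods are specified on the dual-use schedule? no — 0 of 3 hold (need ≥2) → not satisfied.
rule 7 — Authorised Consignment: not a Permitted Export (rule 1)? yes; Licensed Item (rule 11)? no; the goods are of domestic origin? no — 1 of 3 hold (need ≥2) → not satisfied.

No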